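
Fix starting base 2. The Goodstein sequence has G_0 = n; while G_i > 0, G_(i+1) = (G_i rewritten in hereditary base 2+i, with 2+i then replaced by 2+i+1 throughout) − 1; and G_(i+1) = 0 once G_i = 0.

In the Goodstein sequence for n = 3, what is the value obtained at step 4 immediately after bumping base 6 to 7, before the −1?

G_0 = 3. HB_2(3) = 2 + 1. Bump = 4. G_1 = 3.
G_1 = 3. HB_3(3) = 3. Bump = 4. G_2 = 3.
G_2 = 3. HB_4(3) = 3. Bump = 3. G_3 = 2.
G_3 = 2. HB_5(2) = 2. Bump = 2. G_4 = 1.
G_4 = 1. HB_6(1) = 1. Bump = 1. G_5 = 0.

1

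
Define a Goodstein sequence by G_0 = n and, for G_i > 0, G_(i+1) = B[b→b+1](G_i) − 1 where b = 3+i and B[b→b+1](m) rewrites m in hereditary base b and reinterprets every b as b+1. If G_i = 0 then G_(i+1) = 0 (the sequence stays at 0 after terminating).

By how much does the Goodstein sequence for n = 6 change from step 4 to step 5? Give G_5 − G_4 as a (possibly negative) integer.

0

step 0: 6 = 2·3; sub 4 for 3: 2·4; = 8; G_1 = 8−1 = 7
step 1: 7 = 4 + 3; sub 5 for 4: 5 + 3; = 8; G_2 = 8−1 = 7
step 2: 7 = 5 + 2; sub 6 for 5: 6 + 2; = 8; G_3 = 8−1 = 7
step 3: 7 = 6 + 1; sub 7 for 6: 7 + 1; = 8; G_4 = 8−1 = 7
step 4: 7 = 7; sub 8 for 7: 8; = 8; G_5 = 8−1 = 7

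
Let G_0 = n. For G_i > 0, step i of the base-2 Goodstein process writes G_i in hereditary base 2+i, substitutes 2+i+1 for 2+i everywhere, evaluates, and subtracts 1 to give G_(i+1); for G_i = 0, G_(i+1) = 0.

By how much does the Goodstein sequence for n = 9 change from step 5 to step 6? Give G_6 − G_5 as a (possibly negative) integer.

47861573

[0] 9 ≡ 2^(2 + 1) + 1 (base 2). Lift 3: 82. −1: 81.
[1] 81 ≡ 3^(3 + 1) (base 3). Lift 4: 1024. −1: 1023.
[2] 1023 ≡ 3·4^4 + 3·4^3 + 3·4^2 + 3·4 + 3 (base 4). Lift 5: 9843. −1: 9842.
[3] 9842 ≡ 3·5^5 + 3·5^3 + 3·5^2 + 3·5 + 2 (base 5). Lift 6: 140744. −1: 140743.
[4] 140743 ≡ 3·6^6 + 3·6^3 + 3·6^2 + 3·6 + 1 (base 6). Lift 7: 2471827. −1: 2471826.
[5] 2471826 ≡ 3·7^7 + 3·7^3 + 3·7^2 + 3·7 (base 7). Lift 8: 50333400. −1: 50333399.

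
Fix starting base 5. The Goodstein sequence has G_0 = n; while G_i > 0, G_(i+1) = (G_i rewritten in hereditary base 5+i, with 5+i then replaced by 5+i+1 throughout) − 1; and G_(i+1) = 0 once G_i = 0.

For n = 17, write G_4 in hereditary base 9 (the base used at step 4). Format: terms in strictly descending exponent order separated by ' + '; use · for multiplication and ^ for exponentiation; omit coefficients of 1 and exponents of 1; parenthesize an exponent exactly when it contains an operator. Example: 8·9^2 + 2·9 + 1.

i=0: 17 = 3·5 + 2 (b=5); 5→6: 3·6 + 2 = 20; 20−1 = 19
i=1: 19 = 3·6 + 1 (b=6); 6→7: 3·7 + 1 = 22; 22−1 = 21
i=2: 21 = 3·7 (b=7); 7→8: 3·8 = 24; 24−1 = 23
i=3: 23 = 2·8 + 7 (b=8); 8→9: 2·9 + 7 = 25; 25−1 = 24
i=4: 24 = 2·9 + 6 (b=9); 9→10: 2·10 + 6 = 26; 26−1 = 25

2·9 + 6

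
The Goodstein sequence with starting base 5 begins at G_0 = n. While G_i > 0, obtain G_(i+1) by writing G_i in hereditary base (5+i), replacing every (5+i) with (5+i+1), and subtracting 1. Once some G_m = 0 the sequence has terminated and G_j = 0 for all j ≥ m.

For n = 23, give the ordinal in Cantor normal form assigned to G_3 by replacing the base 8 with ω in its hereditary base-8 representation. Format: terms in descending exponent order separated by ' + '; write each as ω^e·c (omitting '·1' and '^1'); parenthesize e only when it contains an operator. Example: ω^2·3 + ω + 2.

base 5: 23 = 4·5 + 3; at 6: 4·6 + 3 = 27; next = 26
base 6: 26 = 4·6 + 2; at 7: 4·7 + 2 = 30; next = 29
base 7: 29 = 4·7 + 1; at 8: 4·8 + 1 = 33; next = 32
base 8: 32 = 4·8; at 9: 4·9 = 36; next = 35

ω·4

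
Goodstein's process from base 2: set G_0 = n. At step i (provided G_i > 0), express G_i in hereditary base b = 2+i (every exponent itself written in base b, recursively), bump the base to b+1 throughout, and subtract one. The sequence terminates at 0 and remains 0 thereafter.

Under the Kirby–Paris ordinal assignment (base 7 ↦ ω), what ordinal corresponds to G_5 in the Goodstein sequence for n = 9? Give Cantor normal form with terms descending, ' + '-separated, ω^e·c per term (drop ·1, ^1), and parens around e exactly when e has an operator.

step 0: 9 = 2^(2 + 1) + 1; sub 3 for 2: 3^(3 + 1) + 1; = 82; G_1 = 82−1 = 81
step 1: 81 = 3^(3 + 1); sub 4 for 3: 4^(4 + 1); = 1024; G_2 = 1024−1 = 1023
step 2: 1023 = 3·4^4 + 3·4^3 + 3·4^2 + 3·4 + 3; sub 5 for 4: 3·5^5 + 3·5^3 + 3·5^2 + 3·5 + 3; = 9843; G_3 = 9843−1 = 9842
step 3: 9842 = 3·5^5 + 3·5^3 + 3·5^2 + 3·5 + 2; sub 6 for 5: 3·6^6 + 3·6^3 + 3·6^2 + 3·6 + 2; = 140744; G_4 = 140744−1 = 140743
step 4: 140743 = 3·6^6 + 3·6^3 + 3·6^2 + 3·6 + 1; sub 7 for 6: 3·7^7 + 3·7^3 + 3·7^2 + 3·7 + 1; = 2471827; G_5 = 2471827−1 = 2471826
step 5: 2471826 = 3·7^7 + 3·7^3 + 3·7^2 + 3·7; sub 8 for 7: 3·8^8 + 3·8^3 + 3·8^2 + 3·8; = 50333400; G_6 = 50333400−1 = 50333399

ω^ω·3 + ω^3·3 + ω^2·3 + ω·3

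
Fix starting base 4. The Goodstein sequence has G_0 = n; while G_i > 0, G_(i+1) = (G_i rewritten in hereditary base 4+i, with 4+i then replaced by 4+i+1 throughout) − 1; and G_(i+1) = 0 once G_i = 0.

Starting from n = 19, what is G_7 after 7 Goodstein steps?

81

base 4: 19 = 4^2 + 3; at 5: 5^2 + 3 = 28; next = 27
base 5: 27 = 5^2 + 2; at 6: 6^2 + 2 = 38; next = 37
base 6: 37 = 6^2 + 1; at 7: 7^2 + 1 = 50; next = 49
base 7: 49 = 7^2; at 8: 8^2 = 64; next = 63
base 8: 63 = 7·8 + 7; at 9: 7·9 + 7 = 70; next = 69
base 9: 69 = 7·9 + 6; at 10: 7·10 + 6 = 76; next = 75
base 10: 75 = 7·10 + 5; at 11: 7·11 + 5 = 82; next = 81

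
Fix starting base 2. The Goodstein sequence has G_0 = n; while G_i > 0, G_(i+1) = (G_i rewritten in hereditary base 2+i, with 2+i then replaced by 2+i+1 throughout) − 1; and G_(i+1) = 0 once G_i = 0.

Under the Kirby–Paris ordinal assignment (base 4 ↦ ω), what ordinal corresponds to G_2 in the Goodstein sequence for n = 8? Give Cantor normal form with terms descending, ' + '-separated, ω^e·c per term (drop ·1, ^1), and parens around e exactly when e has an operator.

ω^ω·2 + ω^2·2 + ω·2 + 1

G_0=8  [base 2] 2^(2 + 1)  →[2↦3]→  3^(3 + 1) = 81  −1 ⇒ G_1=80
G_1=80  [base 3] 2·3^3 + 2·3^2 + 2·3 + 2  →[3↦4]→  2·4^4 + 2·4^2 + 2·4 + 2 = 554  −1 ⇒ G_2=553
G_2=553  [base 4] 2·4^4 + 2·4^2 + 2·4 + 1  →[4↦5]→  2·5^5 + 2·5^2 + 2·5 + 1 = 6311  −1 ⇒ G_3=6310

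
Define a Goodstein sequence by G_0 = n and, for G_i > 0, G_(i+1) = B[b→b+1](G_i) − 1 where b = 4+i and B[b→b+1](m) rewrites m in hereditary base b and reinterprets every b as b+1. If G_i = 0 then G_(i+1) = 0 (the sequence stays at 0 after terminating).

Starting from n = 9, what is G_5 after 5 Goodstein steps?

11

9 —HB4→ 2·4 + 1 —bump→ 2·5 + 1 = 11 —(−1)→ 10
10 —HB5→ 2·5 —bump→ 2·6 = 12 —(−1)→ 11
11 —HB6→ 6 + 5 —bump→ 7 + 5 = 12 —(−1)→ 11
11 —HB7→ 7 + 4 —bump→ 8 + 4 = 12 —(−1)→ 11
11 —HB8→ 8 + 3 —bump→ 9 + 3 = 12 —(−1)→ 11
11 —HB9→ 9 + 2 —bump→ 10 + 2 = 12 —(−1)→ 11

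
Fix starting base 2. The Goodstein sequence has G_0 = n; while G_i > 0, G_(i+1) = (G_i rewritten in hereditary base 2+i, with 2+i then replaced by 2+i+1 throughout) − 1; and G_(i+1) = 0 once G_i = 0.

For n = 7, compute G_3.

7 —HB2→ 2^2 + 2 + 1 —bump→ 3^3 + 3 + 1 = 31 —(−1)→ 30
30 —HB3→ 3^3 + 3 —bump→ 4^4 + 4 = 260 —(−1)→ 259
259 —HB4→ 4^4 + 3 —bump→ 5^5 + 3 = 3128 —(−1)→ 3127
3127 —HB5→ 5^5 + 2 —bump→ 6^6 + 2 = 46658 —(−1)→ 46657

3127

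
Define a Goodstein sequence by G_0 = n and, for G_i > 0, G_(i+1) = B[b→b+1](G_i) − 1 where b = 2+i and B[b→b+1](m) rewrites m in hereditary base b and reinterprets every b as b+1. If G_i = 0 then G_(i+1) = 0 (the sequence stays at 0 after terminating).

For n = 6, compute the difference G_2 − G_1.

228

i=0: 6 = 2^2 + 2 (b=2); 2→3: 3^3 + 3 = 30; 30−1 = 29
i=1: 29 = 3^3 + 2 (b=3); 3→4: 4^4 + 2 = 258; 258−1 = 257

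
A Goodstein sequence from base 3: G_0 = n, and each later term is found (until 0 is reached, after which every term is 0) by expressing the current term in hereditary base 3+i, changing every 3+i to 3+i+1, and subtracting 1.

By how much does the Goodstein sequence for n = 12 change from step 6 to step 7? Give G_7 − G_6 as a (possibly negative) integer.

6

G_0=12  [base 3] 3^2 + 3  →[3↦4]→  4^2 + 4 = 20  −1 ⇒ G_1=19
G_1=19  [base 4] 4^2 + 3  →[4↦5]→  5^2 + 3 = 28  −1 ⇒ G_2=27
G_2=27  [base 5] 5^2 + 2  →[5↦6]→  6^2 + 2 = 38  −1 ⇒ G_3=37
G_3=37  [base 6] 6^2 + 1  →[6↦7]→  7^2 + 1 = 50  −1 ⇒ G_4=49
G_4=49  [base 7] 7^2  →[7↦8]→  8^2 = 64  −1 ⇒ G_5=63
G_5=63  [base 8] 7·8 + 7  →[8↦9]→  7·9 + 7 = 70  −1 ⇒ G_6=69
G_6=69  [base 9] 7·9 + 6  →[9↦10]→  7·10 + 6 = 76  −1 ⇒ G_7=75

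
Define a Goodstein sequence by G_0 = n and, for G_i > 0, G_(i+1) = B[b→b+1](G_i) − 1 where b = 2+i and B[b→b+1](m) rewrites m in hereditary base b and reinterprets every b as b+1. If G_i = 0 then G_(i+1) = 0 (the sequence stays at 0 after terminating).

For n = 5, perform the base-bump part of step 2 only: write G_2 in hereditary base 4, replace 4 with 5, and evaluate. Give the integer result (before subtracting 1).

468

base 2: 5 = 2^2 + 1; at 3: 3^3 + 1 = 28; next = 27
base 3: 27 = 3^3; at 4: 4^4 = 256; next = 255
base 4: 255 = 3·4^3 + 3·4^2 + 3·4 + 3; at 5: 3·5^3 + 3·5^2 + 3·5 + 3 = 468; next = 467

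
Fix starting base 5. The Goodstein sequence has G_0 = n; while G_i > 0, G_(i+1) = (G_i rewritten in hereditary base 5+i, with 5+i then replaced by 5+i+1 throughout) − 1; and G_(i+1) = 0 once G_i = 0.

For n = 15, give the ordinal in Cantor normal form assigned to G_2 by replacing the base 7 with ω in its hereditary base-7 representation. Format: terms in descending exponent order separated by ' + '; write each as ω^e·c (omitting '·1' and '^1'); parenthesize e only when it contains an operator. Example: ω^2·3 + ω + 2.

[0] 15 ≡ 3·5 (base 5). Lift 6: 18. −1: 17.
[1] 17 ≡ 2·6 + 5 (base 6). Lift 7: 19. −1: 18.
[2] 18 ≡ 2·7 + 4 (base 7). Lift 8: 20. −1: 19.

ω·2 + 4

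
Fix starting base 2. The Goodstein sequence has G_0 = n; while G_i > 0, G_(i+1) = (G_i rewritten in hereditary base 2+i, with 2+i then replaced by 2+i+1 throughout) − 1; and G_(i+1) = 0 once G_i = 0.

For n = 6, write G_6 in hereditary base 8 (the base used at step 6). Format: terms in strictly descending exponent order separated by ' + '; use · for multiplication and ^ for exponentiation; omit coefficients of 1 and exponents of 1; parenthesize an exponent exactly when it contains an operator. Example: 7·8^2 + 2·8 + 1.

(0) 6|_2 = 2^2 + 2 ↦ 3^3 + 3|_3 = 30 ⇒ 29
(1) 29|_3 = 3^3 + 2 ↦ 4^4 + 2|_4 = 258 ⇒ 257
(2) 257|_4 = 4^4 + 1 ↦ 5^5 + 1|_5 = 3126 ⇒ 3125
(3) 3125|_5 = 5^5 ↦ 6^6|_6 = 46656 ⇒ 46655
(4) 46655|_6 = 5·6^5 + 5·6^4 + 5·6^3 + 5·6^2 + 5·6 + 5 ↦ 5·7^5 + 5·7^4 + 5·7^3 + 5·7^2 + 5·7 + 5|_7 = 98040 ⇒ 98039
(5) 98039|_7 = 5·7^5 + 5·7^4 + 5·7^3 + 5·7^2 + 5·7 + 4 ↦ 5·8^5 + 5·8^4 + 5·8^3 + 5·8^2 + 5·8 + 4|_8 = 187244 ⇒ 187243

5·8^5 + 5·8^4 + 5·8^3 + 5·8^2 + 5·8 + 3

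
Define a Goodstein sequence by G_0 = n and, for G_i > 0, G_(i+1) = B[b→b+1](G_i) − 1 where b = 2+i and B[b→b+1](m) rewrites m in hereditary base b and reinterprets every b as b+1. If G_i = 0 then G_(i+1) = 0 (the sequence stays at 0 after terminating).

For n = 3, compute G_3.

2

[0] 3 ≡ 2 + 1 (base 2). Lift 3: 4. −1: 3.
[1] 3 ≡ 3 (base 3). Lift 4: 4. −1: 3.
[2] 3 ≡ 3 (base 4). Lift 5: 3. −1: 2.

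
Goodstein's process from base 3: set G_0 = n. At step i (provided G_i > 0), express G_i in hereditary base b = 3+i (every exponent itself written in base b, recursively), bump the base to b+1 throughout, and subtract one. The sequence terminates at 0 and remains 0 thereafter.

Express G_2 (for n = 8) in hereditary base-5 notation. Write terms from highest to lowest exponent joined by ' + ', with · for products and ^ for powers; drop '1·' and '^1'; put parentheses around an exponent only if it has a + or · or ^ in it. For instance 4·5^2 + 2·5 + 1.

2·5

G_0 = 8. HB_3(8) = 2·3 + 2. Bump = 10. G_1 = 9.
G_1 = 9. HB_4(9) = 2·4 + 1. Bump = 11. G_2 = 10.
G_2 = 10. HB_5(10) = 2·5. Bump = 12. G_3 = 11.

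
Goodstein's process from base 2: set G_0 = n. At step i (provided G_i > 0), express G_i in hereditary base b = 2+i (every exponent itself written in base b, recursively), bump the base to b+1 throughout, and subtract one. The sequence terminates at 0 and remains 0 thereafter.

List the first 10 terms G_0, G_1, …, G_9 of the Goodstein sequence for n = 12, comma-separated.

12, 107, 1065, 15685, 280019, 5764910, 134217867, 3486784574, 100000000211, 3138428376974

[0] 12 ≡ 2^(2 + 1) + 2^2 (base 2). Lift 3: 108. −1: 107.
[1] 107 ≡ 3^(3 + 1) + 2·3^2 + 2·3 + 2 (base 3). Lift 4: 1066. −1: 1065.
[2] 1065 ≡ 4^(4 + 1) + 2·4^2 + 2·4 + 1 (base 4). Lift 5: 15686. −1: 15685.
[3] 15685 ≡ 5^(5 + 1) + 2·5^2 + 2·5 (base 5). Lift 6: 280020. −1: 280019.
[4] 280019 ≡ 6^(6 + 1) + 2·6^2 + 6 + 5 (base 6). Lift 7: 5764911. −1: 5764910.
[5] 5764910 ≡ 7^(7 + 1) + 2·7^2 + 7 + 4 (base 7). Lift 8: 134217868. −1: 134217867.
[6] 134217867 ≡ 8^(8 + 1) + 2·8^2 + 8 + 3 (base 8). Lift 9: 3486784575. −1: 3486784574.
[7] 3486784574 ≡ 9^(9 + 1) + 2·9^2 + 9 + 2 (base 9). Lift 10: 100000000212. −1: 100000000211.
[8] 100000000211 ≡ 10^(10 + 1) + 2·10^2 + 10 + 1 (base 10). Lift 11: 3138428376975. −1: 3138428376974.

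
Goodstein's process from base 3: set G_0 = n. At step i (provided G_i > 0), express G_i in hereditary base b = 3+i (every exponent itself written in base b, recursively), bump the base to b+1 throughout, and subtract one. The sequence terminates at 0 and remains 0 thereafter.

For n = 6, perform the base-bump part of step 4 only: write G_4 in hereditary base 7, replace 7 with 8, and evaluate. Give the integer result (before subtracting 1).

8

[0] 6 ≡ 2·3 (base 3). Lift 4: 8. −1: 7.
[1] 7 ≡ 4 + 3 (base 4). Lift 5: 8. −1: 7.
[2] 7 ≡ 5 + 2 (base 5). Lift 6: 8. −1: 7.
[3] 7 ≡ 6 + 1 (base 6). Lift 7: 8. −1: 7.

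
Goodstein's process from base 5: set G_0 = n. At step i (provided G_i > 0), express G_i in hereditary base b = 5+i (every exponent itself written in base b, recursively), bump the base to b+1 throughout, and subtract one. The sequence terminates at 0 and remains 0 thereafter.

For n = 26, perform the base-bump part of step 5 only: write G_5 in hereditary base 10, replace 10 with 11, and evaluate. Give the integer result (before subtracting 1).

69

26 —HB5→ 5^2 + 1 —bump→ 6^2 + 1 = 37 —(−1)→ 36
36 —HB6→ 6^2 —bump→ 7^2 = 49 —(−1)→ 48
48 —HB7→ 6·7 + 6 —bump→ 6·8 + 6 = 54 —(−1)→ 53
53 —HB8→ 6·8 + 5 —bump→ 6·9 + 5 = 59 —(−1)→ 58
58 —HB9→ 6·9 + 4 —bump→ 6·10 + 4 = 64 —(−1)→ 63
63 —HB10→ 6·10 + 3 —bump→ 6·11 + 3 = 69 —(−1)→ 68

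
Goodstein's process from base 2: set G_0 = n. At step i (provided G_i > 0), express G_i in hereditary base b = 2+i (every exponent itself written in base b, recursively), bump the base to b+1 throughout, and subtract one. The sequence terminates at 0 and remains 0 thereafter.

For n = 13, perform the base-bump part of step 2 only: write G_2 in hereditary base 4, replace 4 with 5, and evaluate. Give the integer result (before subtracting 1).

[0] 13 ≡ 2^(2 + 1) + 2^2 + 1 (base 2). Lift 3: 109. −1: 108.
[1] 108 ≡ 3^(3 + 1) + 3^3 (base 3). Lift 4: 1280. −1: 1279.
[2] 1279 ≡ 4^(4 + 1) + 3·4^3 + 3·4^2 + 3·4 + 3 (base 4). Lift 5: 16093. −1: 16092.

16093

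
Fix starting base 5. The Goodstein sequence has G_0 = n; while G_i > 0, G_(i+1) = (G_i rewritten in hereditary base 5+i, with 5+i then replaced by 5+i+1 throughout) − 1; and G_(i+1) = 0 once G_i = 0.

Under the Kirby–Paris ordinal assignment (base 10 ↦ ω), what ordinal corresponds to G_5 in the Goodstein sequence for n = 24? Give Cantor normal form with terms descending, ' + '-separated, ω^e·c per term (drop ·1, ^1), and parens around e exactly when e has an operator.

ω·3 + 9

G_0 = 24. HB_5(24) = 4·5 + 4. Bump = 28. G_1 = 27.
G_1 = 27. HB_6(27) = 4·6 + 3. Bump = 31. G_2 = 30.
G_2 = 30. HB_7(30) = 4·7 + 2. Bump = 34. G_3 = 33.
G_3 = 33. HB_8(33) = 4·8 + 1. Bump = 37. G_4 = 36.
G_4 = 36. HB_9(36) = 4·9. Bump = 40. G_5 = 39.
G_5 = 39. HB_10(39) = 3·10 + 9. Bump = 42. G_6 = 41.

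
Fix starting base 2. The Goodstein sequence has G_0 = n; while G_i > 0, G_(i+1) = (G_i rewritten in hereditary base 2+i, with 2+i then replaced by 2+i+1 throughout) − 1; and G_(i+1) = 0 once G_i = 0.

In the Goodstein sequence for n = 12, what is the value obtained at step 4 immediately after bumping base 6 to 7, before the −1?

G_0=12  [base 2] 2^(2 + 1) + 2^2  →[2↦3]→  3^(3 + 1) + 3^3 = 108  −1 ⇒ G_1=107
G_1=107  [base 3] 3^(3 + 1) + 2·3^2 + 2·3 + 2  →[3↦4]→  4^(4 + 1) + 2·4^2 + 2·4 + 2 = 1066  −1 ⇒ G_2=1065
G_2=1065  [base 4] 4^(4 + 1) + 2·4^2 + 2·4 + 1  →[4↦5]→  5^(5 + 1) + 2·5^2 + 2·5 + 1 = 15686  −1 ⇒ G_3=15685
G_3=15685  [base 5] 5^(5 + 1) + 2·5^2 + 2·5  →[5↦6]→  6^(6 + 1) + 2·6^2 + 2·6 = 280020  −1 ⇒ G_4=280019
G_4=280019  [base 6] 6^(6 + 1) + 2·6^2 + 6 + 5  →[6↦7]→  7^(7 + 1) + 2·7^2 + 7 + 5 = 5764911  −1 ⇒ G_5=5764910

5764911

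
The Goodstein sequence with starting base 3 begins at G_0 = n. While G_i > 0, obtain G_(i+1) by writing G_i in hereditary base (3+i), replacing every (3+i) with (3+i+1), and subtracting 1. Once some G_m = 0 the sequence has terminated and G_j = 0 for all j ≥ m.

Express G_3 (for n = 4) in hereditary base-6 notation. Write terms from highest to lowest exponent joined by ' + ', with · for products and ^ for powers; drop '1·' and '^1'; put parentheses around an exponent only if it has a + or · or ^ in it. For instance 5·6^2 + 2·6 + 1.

[0] 4 ≡ 3 + 1 (base 3). Lift 4: 5. −1: 4.
[1] 4 ≡ 4 (base 4). Lift 5: 5. −1: 4.
[2] 4 ≡ 4 (base 5). Lift 6: 4. −1: 3.
[3] 3 ≡ 3 (base 6). Lift 7: 3. −1: 2.

3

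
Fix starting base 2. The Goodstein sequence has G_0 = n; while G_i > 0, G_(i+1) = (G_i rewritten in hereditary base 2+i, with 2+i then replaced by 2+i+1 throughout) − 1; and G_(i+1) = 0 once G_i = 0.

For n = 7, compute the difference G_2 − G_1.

229

[0] 7 ≡ 2^2 + 2 + 1 (base 2). Lift 3: 31. −1: 30.
[1] 30 ≡ 3^3 + 3 (base 3). Lift 4: 260. −1: 259.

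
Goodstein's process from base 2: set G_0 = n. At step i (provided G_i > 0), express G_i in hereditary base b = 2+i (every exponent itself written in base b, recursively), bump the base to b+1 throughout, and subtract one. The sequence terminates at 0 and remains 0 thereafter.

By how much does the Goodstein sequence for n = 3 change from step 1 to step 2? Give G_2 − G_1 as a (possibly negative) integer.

0

base 2: 3 = 2 + 1; at 3: 3 + 1 = 4; next = 3
base 3: 3 = 3; at 4: 4 = 4; next = 3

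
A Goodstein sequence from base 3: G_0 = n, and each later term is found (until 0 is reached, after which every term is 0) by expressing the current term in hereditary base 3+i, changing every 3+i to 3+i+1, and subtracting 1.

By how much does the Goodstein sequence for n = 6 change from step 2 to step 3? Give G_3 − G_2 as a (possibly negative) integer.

0

i=0: 6 = 2·3 (b=3); 3→4: 2·4 = 8; 8−1 = 7
i=1: 7 = 4 + 3 (b=4); 4→5: 5 + 3 = 8; 8−1 = 7
i=2: 7 = 5 + 2 (b=5); 5→6: 6 + 2 = 8; 8−1 = 7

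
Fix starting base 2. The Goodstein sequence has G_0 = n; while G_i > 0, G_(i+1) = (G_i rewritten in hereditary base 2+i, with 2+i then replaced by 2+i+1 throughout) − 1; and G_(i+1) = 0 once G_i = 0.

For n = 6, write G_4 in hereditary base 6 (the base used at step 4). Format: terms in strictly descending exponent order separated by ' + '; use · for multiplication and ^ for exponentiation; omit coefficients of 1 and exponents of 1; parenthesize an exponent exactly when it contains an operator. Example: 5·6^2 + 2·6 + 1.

5·6^5 + 5·6^4 + 5·6^3 + 5·6^2 + 5·6 + 5

G_0=6  [base 2] 2^2 + 2  →[2↦3]→  3^3 + 3 = 30  −1 ⇒ G_1=29
G_1=29  [base 3] 3^3 + 2  →[3↦4]→  4^4 + 2 = 258  −1 ⇒ G_2=257
G_2=257  [base 4] 4^4 + 1  →[4↦5]→  5^5 + 1 = 3126  −1 ⇒ G_3=3125
G_3=3125  [base 5] 5^5  →[5↦6]→  6^6 = 46656  −1 ⇒ G_4=46655
G_4=46655  [base 6] 5·6^5 + 5·6^4 + 5·6^3 + 5·6^2 + 5·6 + 5  →[6↦7]→  5·7^5 + 5·7^4 + 5·7^3 + 5·7^2 + 5·7 + 5 = 98040  −1 ⇒ G_5=98039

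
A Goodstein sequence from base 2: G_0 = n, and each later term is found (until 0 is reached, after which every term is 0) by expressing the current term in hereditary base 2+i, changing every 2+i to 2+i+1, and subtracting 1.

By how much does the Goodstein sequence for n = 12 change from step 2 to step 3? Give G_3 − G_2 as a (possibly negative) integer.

14620

12 —HB2→ 2^(2 + 1) + 2^2 —bump→ 3^(3 + 1) + 3^3 = 108 —(−1)→ 107
107 —HB3→ 3^(3 + 1) + 2·3^2 + 2·3 + 2 —bump→ 4^(4 + 1) + 2·4^2 + 2·4 + 2 = 1066 —(−1)→ 1065
1065 —HB4→ 4^(4 + 1) + 2·4^2 + 2·4 + 1 —bump→ 5^(5 + 1) + 2·5^2 + 2·5 + 1 = 15686 —(−1)→ 15685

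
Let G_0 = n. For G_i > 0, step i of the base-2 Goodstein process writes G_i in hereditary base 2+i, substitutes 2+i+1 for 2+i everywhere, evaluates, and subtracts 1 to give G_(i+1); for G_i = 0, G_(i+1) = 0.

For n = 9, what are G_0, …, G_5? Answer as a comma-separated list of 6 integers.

9, 81, 1023, 9842, 140743, 2471826

step 0: 9 = 2^(2 + 1) + 1; sub 3 for 2: 3^(3 + 1) + 1; = 82; G_1 = 82−1 = 81
step 1: 81 = 3^(3 + 1); sub 4 for 3: 4^(4 + 1); = 1024; G_2 = 1024−1 = 1023
step 2: 1023 = 3·4^4 + 3·4^3 + 3·4^2 + 3·4 + 3; sub 5 for 4: 3·5^5 + 3·5^3 + 3·5^2 + 3·5 + 3; = 9843; G_3 = 9843−1 = 9842
step 3: 9842 = 3·5^5 + 3·5^3 + 3·5^2 + 3·5 + 2; sub 6 for 5: 3·6^6 + 3·6^3 + 3·6^2 + 3·6 + 2; = 140744; G_4 = 140744−1 = 140743
step 4: 140743 = 3·6^6 + 3·6^3 + 3·6^2 + 3·6 + 1; sub 7 for 6: 3·7^7 + 3·7^3 + 3·7^2 + 3·7 + 1; = 2471827; G_5 = 2471827−1 = 2471826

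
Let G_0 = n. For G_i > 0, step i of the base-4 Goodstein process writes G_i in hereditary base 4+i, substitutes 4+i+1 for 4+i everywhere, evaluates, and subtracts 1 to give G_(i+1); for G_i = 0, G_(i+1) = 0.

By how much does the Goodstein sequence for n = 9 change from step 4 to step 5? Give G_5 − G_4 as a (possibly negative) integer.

0

(0) 9|_4 = 2·4 + 1 ↦ 2·5 + 1|_5 = 11 ⇒ 10
(1) 10|_5 = 2·5 ↦ 2·6|_6 = 12 ⇒ 11
(2) 11|_6 = 6 + 5 ↦ 7 + 5|_7 = 12 ⇒ 11
(3) 11|_7 = 7 + 4 ↦ 8 + 4|_8 = 12 ⇒ 11
(4) 11|_8 = 8 + 3 ↦ 9 + 3|_9 = 12 ⇒ 11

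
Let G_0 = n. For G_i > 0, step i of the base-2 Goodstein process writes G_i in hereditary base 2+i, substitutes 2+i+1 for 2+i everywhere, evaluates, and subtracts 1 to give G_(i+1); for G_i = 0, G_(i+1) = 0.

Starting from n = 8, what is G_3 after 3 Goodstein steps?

6310

step 0: 8 = 2^(2 + 1); sub 3 for 2: 3^(3 + 1); = 81; G_1 = 81−1 = 80
step 1: 80 = 2·3^3 + 2·3^2 + 2·3 + 2; sub 4 for 3: 2·4^4 + 2·4^2 + 2·4 + 2; = 554; G_2 = 554−1 = 553
step 2: 553 = 2·4^4 + 2·4^2 + 2·4 + 1; sub 5 for 4: 2·5^5 + 2·5^2 + 2·5 + 1; = 6311; G_3 = 6311−1 = 6310
step 3: 6310 = 2·5^5 + 2·5^2 + 2·5; sub 6 for 5: 2·6^6 + 2·6^2 + 2·6; = 93396; G_4 = 93396−1 = 93395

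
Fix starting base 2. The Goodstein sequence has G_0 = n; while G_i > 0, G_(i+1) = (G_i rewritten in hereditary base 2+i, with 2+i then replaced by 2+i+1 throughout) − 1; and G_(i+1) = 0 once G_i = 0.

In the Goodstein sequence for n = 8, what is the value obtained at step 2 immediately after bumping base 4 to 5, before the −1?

i=0: 8 = 2^(2 + 1) (b=2); 2→3: 3^(3 + 1) = 81; 81−1 = 80
i=1: 80 = 2·3^3 + 2·3^2 + 2·3 + 2 (b=3); 3→4: 2·4^4 + 2·4^2 + 2·4 + 2 = 554; 554−1 = 553
i=2: 553 = 2·4^4 + 2·4^2 + 2·4 + 1 (b=4); 4→5: 2·5^5 + 2·5^2 + 2·5 + 1 = 6311; 6311−1 = 6310

6311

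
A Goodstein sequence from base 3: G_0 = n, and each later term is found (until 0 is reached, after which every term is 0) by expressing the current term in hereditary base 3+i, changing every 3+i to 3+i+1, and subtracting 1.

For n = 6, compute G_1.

G_0=6  [base 3] 2·3  →[3↦4]→  2·4 = 8  −1 ⇒ G_1=7
G_1=7  [base 4] 4 + 3  →[4↦5]→  5 + 3 = 8  −1 ⇒ G_2=7

7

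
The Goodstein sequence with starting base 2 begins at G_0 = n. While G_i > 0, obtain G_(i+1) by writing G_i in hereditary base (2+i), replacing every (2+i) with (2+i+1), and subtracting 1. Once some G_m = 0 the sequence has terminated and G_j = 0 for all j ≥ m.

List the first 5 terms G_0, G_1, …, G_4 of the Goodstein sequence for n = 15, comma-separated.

15, 111, 1283, 18752, 326593

G_0 = 15. HB_2(15) = 2^(2 + 1) + 2^2 + 2 + 1. Bump = 112. G_1 = 111.
G_1 = 111. HB_3(111) = 3^(3 + 1) + 3^3 + 3. Bump = 1284. G_2 = 1283.
G_2 = 1283. HB_4(1283) = 4^(4 + 1) + 4^4 + 3. Bump = 18753. G_3 = 18752.
G_3 = 18752. HB_5(18752) = 5^(5 + 1) + 5^5 + 2. Bump = 326594. G_4 = 326593.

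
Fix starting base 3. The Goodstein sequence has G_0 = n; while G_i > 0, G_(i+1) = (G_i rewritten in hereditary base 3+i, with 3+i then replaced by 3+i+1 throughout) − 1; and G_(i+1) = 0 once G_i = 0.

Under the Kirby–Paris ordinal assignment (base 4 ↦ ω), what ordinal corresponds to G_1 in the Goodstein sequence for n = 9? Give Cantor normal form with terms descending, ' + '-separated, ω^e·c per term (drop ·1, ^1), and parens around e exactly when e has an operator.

G_0=9  [base 3] 3^2  →[3↦4]→  4^2 = 16  −1 ⇒ G_1=15
G_1=15  [base 4] 3·4 + 3  →[4↦5]→  3·5 + 3 = 18  −1 ⇒ G_2=17

ω·3 + 3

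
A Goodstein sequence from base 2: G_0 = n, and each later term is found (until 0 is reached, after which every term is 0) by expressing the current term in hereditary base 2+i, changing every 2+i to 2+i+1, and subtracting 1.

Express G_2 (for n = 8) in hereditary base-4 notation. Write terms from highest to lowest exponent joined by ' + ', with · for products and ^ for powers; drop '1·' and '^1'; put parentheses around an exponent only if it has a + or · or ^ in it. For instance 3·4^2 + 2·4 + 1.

2·4^4 + 2·4^2 + 2·4 + 1

8 —HB2→ 2^(2 + 1) —bump→ 3^(3 + 1) = 81 —(−1)→ 80
80 —HB3→ 2·3^3 + 2·3^2 + 2·3 + 2 —bump→ 2·4^4 + 2·4^2 + 2·4 + 2 = 554 —(−1)→ 553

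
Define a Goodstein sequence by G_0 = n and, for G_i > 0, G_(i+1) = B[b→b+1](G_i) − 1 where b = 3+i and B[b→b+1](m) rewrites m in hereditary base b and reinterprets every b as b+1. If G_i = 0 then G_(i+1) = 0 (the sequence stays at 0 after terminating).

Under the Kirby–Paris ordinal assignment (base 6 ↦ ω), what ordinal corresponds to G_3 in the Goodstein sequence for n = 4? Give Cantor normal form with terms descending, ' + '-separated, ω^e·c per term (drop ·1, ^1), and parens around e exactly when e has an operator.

i=0: 4 = 3 + 1 (b=3); 3→4: 4 + 1 = 5; 5−1 = 4
i=1: 4 = 4 (b=4); 4→5: 5 = 5; 5−1 = 4
i=2: 4 = 4 (b=5); 5→6: 4 = 4; 4−1 = 3
i=3: 3 = 3 (b=6); 6→7: 3 = 3; 3−1 = 2

3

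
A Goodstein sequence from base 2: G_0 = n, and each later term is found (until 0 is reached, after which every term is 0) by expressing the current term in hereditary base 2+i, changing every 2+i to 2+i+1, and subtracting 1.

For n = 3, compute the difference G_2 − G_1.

(0) 3|_2 = 2 + 1 ↦ 3 + 1|_3 = 4 ⇒ 3
(1) 3|_3 = 3 ↦ 4|_4 = 4 ⇒ 3

0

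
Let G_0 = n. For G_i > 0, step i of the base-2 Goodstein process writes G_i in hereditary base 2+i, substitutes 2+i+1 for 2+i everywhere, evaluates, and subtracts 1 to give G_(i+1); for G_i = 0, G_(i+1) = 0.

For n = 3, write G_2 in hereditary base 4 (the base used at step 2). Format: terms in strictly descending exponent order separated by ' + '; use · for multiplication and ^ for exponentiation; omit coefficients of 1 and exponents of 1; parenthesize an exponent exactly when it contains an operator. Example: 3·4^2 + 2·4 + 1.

G_0=3  [base 2] 2 + 1  →[2↦3]→  3 + 1 = 4  −1 ⇒ G_1=3
G_1=3  [base 3] 3  →[3↦4]→  4 = 4  −1 ⇒ G_2=3
G_2=3  [base 4] 3  →[4↦5]→  3 = 3  −1 ⇒ G_3=2

3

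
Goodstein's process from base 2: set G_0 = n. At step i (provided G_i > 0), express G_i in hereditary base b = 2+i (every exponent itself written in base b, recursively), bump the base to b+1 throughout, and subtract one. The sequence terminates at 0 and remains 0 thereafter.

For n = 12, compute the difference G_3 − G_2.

[0] 12 ≡ 2^(2 + 1) + 2^2 (base 2). Lift 3: 108. −1: 107.
[1] 107 ≡ 3^(3 + 1) + 2·3^2 + 2·3 + 2 (base 3). Lift 4: 1066. −1: 1065.
[2] 1065 ≡ 4^(4 + 1) + 2·4^2 + 2·4 + 1 (base 4). Lift 5: 15686. −1: 15685.

14620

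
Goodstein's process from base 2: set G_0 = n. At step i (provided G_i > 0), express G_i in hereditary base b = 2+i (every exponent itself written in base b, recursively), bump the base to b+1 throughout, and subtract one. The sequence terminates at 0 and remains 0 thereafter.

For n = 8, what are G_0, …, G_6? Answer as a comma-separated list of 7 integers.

8, 80, 553, 6310, 93395, 1647195, 33554571

G_0=8  [base 2] 2^(2 + 1)  →[2↦3]→  3^(3 + 1) = 81  −1 ⇒ G_1=80
G_1=80  [base 3] 2·3^3 + 2·3^2 + 2·3 + 2  →[3↦4]→  2·4^4 + 2·4^2 + 2·4 + 2 = 554  −1 ⇒ G_2=553
G_2=553  [base 4] 2·4^4 + 2·4^2 + 2·4 + 1  →[4↦5]→  2·5^5 + 2·5^2 + 2·5 + 1 = 6311  −1 ⇒ G_3=6310
G_3=6310  [base 5] 2·5^5 + 2·5^2 + 2·5  →[5↦6]→  2·6^6 + 2·6^2 + 2·6 = 93396  −1 ⇒ G_4=93395
G_4=93395  [base 6] 2·6^6 + 2·6^2 + 6 + 5  →[6↦7]→  2·7^7 + 2·7^2 + 7 + 5 = 1647196  −1 ⇒ G_5=1647195
G_5=1647195  [base 7] 2·7^7 + 2·7^2 + 7 + 4  →[7↦8]→  2·8^8 + 2·8^2 + 8 + 4 = 33554572  −1 ⇒ G_6=33554571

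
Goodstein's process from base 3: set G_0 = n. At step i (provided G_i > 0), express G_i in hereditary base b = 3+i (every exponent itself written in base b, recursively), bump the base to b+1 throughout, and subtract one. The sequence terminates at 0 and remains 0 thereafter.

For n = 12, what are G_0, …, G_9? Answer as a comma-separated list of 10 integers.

(0) 12|_3 = 3^2 + 3 ↦ 4^2 + 4|_4 = 20 ⇒ 19
(1) 19|_4 = 4^2 + 3 ↦ 5^2 + 3|_5 = 28 ⇒ 27
(2) 27|_5 = 5^2 + 2 ↦ 6^2 + 2|_6 = 38 ⇒ 37
(3) 37|_6 = 6^2 + 1 ↦ 7^2 + 1|_7 = 50 ⇒ 49
(4) 49|_7 = 7^2 ↦ 8^2|_8 = 64 ⇒ 63
(5) 63|_8 = 7·8 + 7 ↦ 7·9 + 7|_9 = 70 ⇒ 69
(6) 69|_9 = 7·9 + 6 ↦ 7·10 + 6|_10 = 76 ⇒ 75
(7) 75|_10 = 7·10 + 5 ↦ 7·11 + 5|_11 = 82 ⇒ 81
(8) 81|_11 = 7·11 + 4 ↦ 7·12 + 4|_12 = 88 ⇒ 87

12, 19, 27, 37, 49, 63, 69, 75, 81, 87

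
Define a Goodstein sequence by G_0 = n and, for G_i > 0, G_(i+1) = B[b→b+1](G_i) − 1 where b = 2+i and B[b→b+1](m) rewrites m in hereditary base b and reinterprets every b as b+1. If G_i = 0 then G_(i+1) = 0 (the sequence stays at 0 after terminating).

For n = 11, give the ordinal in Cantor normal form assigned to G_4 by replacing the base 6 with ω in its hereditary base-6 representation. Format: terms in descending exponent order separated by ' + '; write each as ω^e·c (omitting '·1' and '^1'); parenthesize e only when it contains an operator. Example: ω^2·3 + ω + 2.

G_0 = 11. HB_2(11) = 2^(2 + 1) + 2 + 1. Bump = 85. G_1 = 84.
G_1 = 84. HB_3(84) = 3^(3 + 1) + 3. Bump = 1028. G_2 = 1027.
G_2 = 1027. HB_4(1027) = 4^(4 + 1) + 3. Bump = 15628. G_3 = 15627.
G_3 = 15627. HB_5(15627) = 5^(5 + 1) + 2. Bump = 279938. G_4 = 279937.
G_4 = 279937. HB_6(279937) = 6^(6 + 1) + 1. Bump = 5764802. G_5 = 5764801.

ω^(ω + 1) + 1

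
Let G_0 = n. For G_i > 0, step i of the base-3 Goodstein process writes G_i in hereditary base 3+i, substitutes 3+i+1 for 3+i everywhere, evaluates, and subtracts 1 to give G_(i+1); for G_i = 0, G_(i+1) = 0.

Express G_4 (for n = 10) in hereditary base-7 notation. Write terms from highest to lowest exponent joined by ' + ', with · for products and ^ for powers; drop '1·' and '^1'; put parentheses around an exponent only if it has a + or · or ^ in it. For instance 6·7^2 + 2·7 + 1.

base 3: 10 = 3^2 + 1; at 4: 4^2 + 1 = 17; next = 16
base 4: 16 = 4^2; at 5: 5^2 = 25; next = 24
base 5: 24 = 4·5 + 4; at 6: 4·6 + 4 = 28; next = 27
base 6: 27 = 4·6 + 3; at 7: 4·7 + 3 = 31; next = 30
base 7: 30 = 4·7 + 2; at 8: 4·8 + 2 = 34; next = 33

4·7 + 2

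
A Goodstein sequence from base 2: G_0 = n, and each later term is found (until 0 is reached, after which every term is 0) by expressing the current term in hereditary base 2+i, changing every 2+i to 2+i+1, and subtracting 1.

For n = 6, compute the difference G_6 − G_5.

89204

base 2: 6 = 2^2 + 2; at 3: 3^3 + 3 = 30; next = 29
base 3: 29 = 3^3 + 2; at 4: 4^4 + 2 = 258; next = 257
base 4: 257 = 4^4 + 1; at 5: 5^5 + 1 = 3126; next = 3125
base 5: 3125 = 5^5; at 6: 6^6 = 46656; next = 46655
base 6: 46655 = 5·6^5 + 5·6^4 + 5·6^3 + 5·6^2 + 5·6 + 5; at 7: 5·7^5 + 5·7^4 + 5·7^3 + 5·7^2 + 5·7 + 5 = 98040; next = 98039
base 7: 98039 = 5·7^5 + 5·7^4 + 5·7^3 + 5·7^2 + 5·7 + 4; at 8: 5·8^5 + 5·8^4 + 5·8^3 + 5·8^2 + 5·8 + 4 = 187244; next = 187243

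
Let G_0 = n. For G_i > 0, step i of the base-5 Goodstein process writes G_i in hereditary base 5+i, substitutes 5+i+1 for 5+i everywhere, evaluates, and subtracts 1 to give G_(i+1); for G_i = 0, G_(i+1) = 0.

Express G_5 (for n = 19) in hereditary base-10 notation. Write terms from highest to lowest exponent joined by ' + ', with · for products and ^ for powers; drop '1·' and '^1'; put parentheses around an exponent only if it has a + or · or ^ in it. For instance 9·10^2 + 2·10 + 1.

step 0: 19 = 3·5 + 4; sub 6 for 5: 3·6 + 4; = 22; G_1 = 22−1 = 21
step 1: 21 = 3·6 + 3; sub 7 for 6: 3·7 + 3; = 24; G_2 = 24−1 = 23
step 2: 23 = 3·7 + 2; sub 8 for 7: 3·8 + 2; = 26; G_3 = 26−1 = 25
step 3: 25 = 3·8 + 1; sub 9 for 8: 3·9 + 1; = 28; G_4 = 28−1 = 27
step 4: 27 = 3·9; sub 10 for 9: 3·10; = 30; G_5 = 30−1 = 29
step 5: 29 = 2·10 + 9; sub 11 for 10: 2·11 + 9; = 31; G_6 = 31−1 = 30

2·10 + 9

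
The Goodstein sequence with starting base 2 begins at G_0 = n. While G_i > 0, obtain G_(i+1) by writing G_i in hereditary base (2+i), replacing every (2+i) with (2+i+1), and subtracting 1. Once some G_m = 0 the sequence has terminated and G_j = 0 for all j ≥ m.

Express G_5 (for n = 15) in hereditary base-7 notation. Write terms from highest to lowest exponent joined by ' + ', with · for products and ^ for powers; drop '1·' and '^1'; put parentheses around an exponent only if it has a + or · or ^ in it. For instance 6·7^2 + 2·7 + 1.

7^(7 + 1) + 7^7

(0) 15|_2 = 2^(2 + 1) + 2^2 + 2 + 1 ↦ 3^(3 + 1) + 3^3 + 3 + 1|_3 = 112 ⇒ 111
(1) 111|_3 = 3^(3 + 1) + 3^3 + 3 ↦ 4^(4 + 1) + 4^4 + 4|_4 = 1284 ⇒ 1283
(2) 1283|_4 = 4^(4 + 1) + 4^4 + 3 ↦ 5^(5 + 1) + 5^5 + 3|_5 = 18753 ⇒ 18752
(3) 18752|_5 = 5^(5 + 1) + 5^5 + 2 ↦ 6^(6 + 1) + 6^6 + 2|_6 = 326594 ⇒ 326593
(4) 326593|_6 = 6^(6 + 1) + 6^6 + 1 ↦ 7^(7 + 1) + 7^7 + 1|_7 = 6588345 ⇒ 6588344
(5) 6588344|_7 = 7^(7 + 1) + 7^7 ↦ 8^(8 + 1) + 8^8|_8 = 150994944 ⇒ 150994943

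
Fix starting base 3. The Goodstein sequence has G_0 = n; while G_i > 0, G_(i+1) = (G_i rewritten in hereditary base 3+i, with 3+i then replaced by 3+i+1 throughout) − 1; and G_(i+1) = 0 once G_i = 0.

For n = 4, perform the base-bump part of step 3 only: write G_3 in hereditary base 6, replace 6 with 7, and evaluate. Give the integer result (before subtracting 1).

3

G_0 = 4. HB_3(4) = 3 + 1. Bump = 5. G_1 = 4.
G_1 = 4. HB_4(4) = 4. Bump = 5. G_2 = 4.
G_2 = 4. HB_5(4) = 4. Bump = 4. G_3 = 3.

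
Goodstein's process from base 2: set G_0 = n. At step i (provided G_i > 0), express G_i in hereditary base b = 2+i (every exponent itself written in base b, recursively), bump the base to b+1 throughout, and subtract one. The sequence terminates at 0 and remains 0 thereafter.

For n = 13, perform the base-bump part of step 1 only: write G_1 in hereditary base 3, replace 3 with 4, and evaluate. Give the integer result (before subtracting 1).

G_0 = 13. HB_2(13) = 2^(2 + 1) + 2^2 + 1. Bump = 109. G_1 = 108.
G_1 = 108. HB_3(108) = 3^(3 + 1) + 3^3. Bump = 1280. G_2 = 1279.

1280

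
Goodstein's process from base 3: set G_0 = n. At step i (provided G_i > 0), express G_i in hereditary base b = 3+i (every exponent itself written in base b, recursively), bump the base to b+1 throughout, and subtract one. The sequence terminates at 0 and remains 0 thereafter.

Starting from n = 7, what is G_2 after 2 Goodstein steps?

9

G_0 = 7. HB_3(7) = 2·3 + 1. Bump = 9. G_1 = 8.
G_1 = 8. HB_4(8) = 2·4. Bump = 10. G_2 = 9.
G_2 = 9. HB_5(9) = 5 + 4. Bump = 10. G_3 = 9.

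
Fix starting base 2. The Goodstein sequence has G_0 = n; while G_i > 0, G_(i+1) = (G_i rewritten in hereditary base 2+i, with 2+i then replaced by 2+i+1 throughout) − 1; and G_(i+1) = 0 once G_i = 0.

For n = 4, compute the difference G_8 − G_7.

i=0: 4 = 2^2 (b=2); 2→3: 3^3 = 27; 27−1 = 26
i=1: 26 = 2·3^2 + 2·3 + 2 (b=3); 3→4: 2·4^2 + 2·4 + 2 = 42; 42−1 = 41
i=2: 41 = 2·4^2 + 2·4 + 1 (b=4); 4→5: 2·5^2 + 2·5 + 1 = 61; 61−1 = 60
i=3: 60 = 2·5^2 + 2·5 (b=5); 5→6: 2·6^2 + 2·6 = 84; 84−1 = 83
i=4: 83 = 2·6^2 + 6 + 5 (b=6); 6→7: 2·7^2 + 7 + 5 = 110; 110−1 = 109
i=5: 109 = 2·7^2 + 7 + 4 (b=7); 7→8: 2·8^2 + 8 + 4 = 140; 140−1 = 139
i=6: 139 = 2·8^2 + 8 + 3 (b=8); 8→9: 2·9^2 + 9 + 3 = 174; 174−1 = 173
i=7: 173 = 2·9^2 + 9 + 2 (b=9); 9→10: 2·10^2 + 10 + 2 = 212; 212−1 = 211

38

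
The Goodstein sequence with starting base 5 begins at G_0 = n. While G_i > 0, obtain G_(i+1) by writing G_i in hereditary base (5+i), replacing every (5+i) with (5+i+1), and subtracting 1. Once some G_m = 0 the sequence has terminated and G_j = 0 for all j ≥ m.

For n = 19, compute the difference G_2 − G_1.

2

i=0: 19 = 3·5 + 4 (b=5); 5→6: 3·6 + 4 = 22; 22−1 = 21
i=1: 21 = 3·6 + 3 (b=6); 6→7: 3·7 + 3 = 24; 24−1 = 23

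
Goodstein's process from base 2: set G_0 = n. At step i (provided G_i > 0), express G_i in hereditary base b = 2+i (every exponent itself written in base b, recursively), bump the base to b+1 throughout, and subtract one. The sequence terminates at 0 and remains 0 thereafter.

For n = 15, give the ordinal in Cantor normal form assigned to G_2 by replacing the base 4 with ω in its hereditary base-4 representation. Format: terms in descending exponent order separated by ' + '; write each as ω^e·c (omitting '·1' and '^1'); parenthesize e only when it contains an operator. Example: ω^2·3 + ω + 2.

15 —HB2→ 2^(2 + 1) + 2^2 + 2 + 1 —bump→ 3^(3 + 1) + 3^3 + 3 + 1 = 112 —(−1)→ 111
111 —HB3→ 3^(3 + 1) + 3^3 + 3 —bump→ 4^(4 + 1) + 4^4 + 4 = 1284 —(−1)→ 1283
1283 —HB4→ 4^(4 + 1) + 4^4 + 3 —bump→ 5^(5 + 1) + 5^5 + 3 = 18753 —(−1)→ 18752

ω^(ω + 1) + ω^ω + 3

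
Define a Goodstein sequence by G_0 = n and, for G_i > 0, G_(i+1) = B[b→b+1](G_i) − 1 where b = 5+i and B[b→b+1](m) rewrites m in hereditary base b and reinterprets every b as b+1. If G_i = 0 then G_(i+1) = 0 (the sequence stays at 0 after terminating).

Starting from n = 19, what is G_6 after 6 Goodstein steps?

(0) 19|_5 = 3·5 + 4 ↦ 3·6 + 4|_6 = 22 ⇒ 21
(1) 21|_6 = 3·6 + 3 ↦ 3·7 + 3|_7 = 24 ⇒ 23
(2) 23|_7 = 3·7 + 2 ↦ 3·8 + 2|_8 = 26 ⇒ 25
(3) 25|_8 = 3·8 + 1 ↦ 3·9 + 1|_9 = 28 ⇒ 27
(4) 27|_9 = 3·9 ↦ 3·10|_10 = 30 ⇒ 29
(5) 29|_10 = 2·10 + 9 ↦ 2·11 + 9|_11 = 31 ⇒ 30

30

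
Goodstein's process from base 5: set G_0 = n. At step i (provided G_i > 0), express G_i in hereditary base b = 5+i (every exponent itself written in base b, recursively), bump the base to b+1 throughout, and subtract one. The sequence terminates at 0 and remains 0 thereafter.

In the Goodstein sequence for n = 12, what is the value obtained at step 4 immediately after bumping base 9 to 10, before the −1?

base 5: 12 = 2·5 + 2; at 6: 2·6 + 2 = 14; next = 13
base 6: 13 = 2·6 + 1; at 7: 2·7 + 1 = 15; next = 14
base 7: 14 = 2·7; at 8: 2·8 = 16; next = 15
base 8: 15 = 8 + 7; at 9: 9 + 7 = 16; next = 15
base 9: 15 = 9 + 6; at 10: 10 + 6 = 16; next = 15

16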